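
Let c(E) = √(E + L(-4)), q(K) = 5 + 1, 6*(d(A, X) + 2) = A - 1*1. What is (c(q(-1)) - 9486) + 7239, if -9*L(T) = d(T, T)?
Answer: -2247 + √2046/18 ≈ -2244.5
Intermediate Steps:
d(A, X) = -13/6 + A/6 (d(A, X) = -2 + (A - 1*1)/6 = -2 + (A - 1)/6 = -2 + (-1 + A)/6 = -2 + (-⅙ + A/6) = -13/6 + A/6)
L(T) = 13/54 - T/54 (L(T) = -(-13/6 + T/6)/9 = 13/54 - T/54)
q(K) = 6
c(E) = √(17/54 + E) (c(E) = √(E + (13/54 - 1/54*(-4))) = √(E + (13/54 + 2/27)) = √(E + 17/54) = √(17/54 + E))
(c(q(-1)) - 9486) + 7239 = (√(102 + 324*6)/18 - 9486) + 7239 = (√(102 + 1944)/18 - 9486) + 7239 = (√2046/18 - 9486) + 7239 = (-9486 + √2046/18) + 7239 = -2247 + √2046/18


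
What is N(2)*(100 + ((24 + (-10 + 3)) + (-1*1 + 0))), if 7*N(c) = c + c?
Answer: 464/7 ≈ 66.286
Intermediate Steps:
N(c) = 2*c/7 (N(c) = (c + c)/7 = (2*c)/7 = 2*c/7)
N(2)*(100 + ((24 + (-10 + 3)) + (-1*1 + 0))) = ((2/7)*2)*(100 + ((24 + (-10 + 3)) + (-1*1 + 0))) = 4*(100 + ((24 - 7) + (-1 + 0)))/7 = 4*(100 + (17 - 1))/7 = 4*(100 + 16)/7 = (4/7)*116 = 464/7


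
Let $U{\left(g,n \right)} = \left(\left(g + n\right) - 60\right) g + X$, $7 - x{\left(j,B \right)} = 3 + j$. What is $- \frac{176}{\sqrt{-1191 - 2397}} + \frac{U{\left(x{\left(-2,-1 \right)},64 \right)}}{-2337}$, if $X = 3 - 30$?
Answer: $- \frac{11}{779} + \frac{88 i \sqrt{897}}{897} \approx -0.014121 + 2.9382 i$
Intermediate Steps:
$X = -27$ ($X = 3 - 30 = -27$)
$x{\left(j,B \right)} = 4 - j$ ($x{\left(j,B \right)} = 7 - \left(3 + j\right) = 4 - j$)
$U{\left(g,n \right)} = -27 + g \left(-60 + g + n\right)$ ($U{\left(g,n \right)} = \left(\left(g + n\right) - 60\right) g - 27 = \left(-60 + g + n\right) g - 27 = g \left(-60 + g + n\right) - 27 = -27 + g \left(-60 + g + n\right)$)
$- \frac{176}{\sqrt{-1191 - 2397}} + \frac{U{\left(x{\left(-2,-1 \right)},64 \right)}}{-2337} = - \frac{176}{\sqrt{-1191 - 2397}} + \frac{-27 + \left(4 - -2\right)^{2} - 60 \left(4 - -2\right) + \left(4 - -2\right) 64}{-2337} = - \frac{176}{\sqrt{-3588}} + \left(-27 + \left(4 + 2\right)^{2} - 60 \left(4 + 2\right) + \left(4 + 2\right) 64\right) \left(- \frac{1}{2337}\right) = - \frac{176}{2 i \sqrt{897}} + \left(-27 + 6^{2} - 360 + 6 \cdot 64\right) \left(- \frac{1}{2337}\right) = - 176 \left(- \frac{i \sqrt{897}}{1794}\right) + \left(-27 + 36 - 360 + 384\right) \left(- \frac{1}{2337}\right) = \frac{88 i \sqrt{897}}{897} + 33 \left(- \frac{1}{2337}\right) = \frac{88 i \sqrt{897}}{897} - \frac{11}{779} = - \frac{11}{779} + \frac{88 i \sqrt{897}}{897}$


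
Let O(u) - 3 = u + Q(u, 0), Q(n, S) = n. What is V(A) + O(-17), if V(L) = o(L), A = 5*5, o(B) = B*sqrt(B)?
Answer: 94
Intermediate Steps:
o(B) = B**(3/2)
A = 25
V(L) = L**(3/2)
O(u) = 3 + 2*u (O(u) = 3 + (u + u) = 3 + 2*u)
V(A) + O(-17) = 25**(3/2) + (3 + 2*(-17)) = 125 + (3 - 34) = 125 - 31 = 94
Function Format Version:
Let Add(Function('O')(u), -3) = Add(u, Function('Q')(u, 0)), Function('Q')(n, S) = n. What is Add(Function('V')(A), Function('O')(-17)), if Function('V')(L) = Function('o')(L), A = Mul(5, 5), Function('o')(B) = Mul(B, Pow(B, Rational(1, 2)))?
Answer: 94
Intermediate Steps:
Function('o')(B) = Pow(B, Rational(3, 2))
A = 25
Function('V')(L) = Pow(L, Rational(3, 2))
Function('O')(u) = Add(3, Mul(2, u)) (Function('O')(u) = Add(3, Add(u, u)) = Add(3, Mul(2, u)))
Add(Function('V')(A), Function('O')(-17)) = Add(Pow(25, Rational(3, 2)), Add(3, Mul(2, -17))) = Add(125, Add(3, -34)) = Add(125, -31) = 94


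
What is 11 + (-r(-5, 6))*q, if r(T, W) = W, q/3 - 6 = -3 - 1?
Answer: -25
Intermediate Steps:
q = 6 (q = 18 + 3*(-3 - 1) = 18 + 3*(-4) = 18 - 12 = 6)
11 + (-r(-5, 6))*q = 11 - 1*6*6 = 11 - 6*6 = 11 - 36 = -25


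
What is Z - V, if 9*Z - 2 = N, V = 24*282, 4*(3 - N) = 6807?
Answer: -250435/36 ≈ -6956.5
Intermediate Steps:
N = -6795/4 (N = 3 - 1/4*6807 = 3 - 6807/4 = -6795/4 ≈ -1698.8)
V = 6768
Z = -6787/36 (Z = 2/9 + (1/9)*(-6795/4) = 2/9 - 755/4 = -6787/36 ≈ -188.53)
Z - V = -6787/36 - 1*6768 = -6787/36 - 6768 = -250435/36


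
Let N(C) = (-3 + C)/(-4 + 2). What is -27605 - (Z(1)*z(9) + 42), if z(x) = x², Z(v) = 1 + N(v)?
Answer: -27809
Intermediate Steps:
N(C) = 3/2 - C/2 (N(C) = (-3 + C)/(-2) = (-3 + C)*(-½) = 3/2 - C/2)
Z(v) = 5/2 - v/2 (Z(v) = 1 + (3/2 - v/2) = 5/2 - v/2)
-27605 - (Z(1)*z(9) + 42) = -27605 - ((5/2 - ½*1)*9² + 42) = -27605 - ((5/2 - ½)*81 + 42) = -27605 - (2*81 + 42) = -27605 - (162 + 42) = -27605 - 1*204 = -27605 - 204 = -27809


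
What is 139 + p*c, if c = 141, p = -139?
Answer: -19460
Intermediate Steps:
139 + p*c = 139 - 139*141 = 139 - 19599 = -19460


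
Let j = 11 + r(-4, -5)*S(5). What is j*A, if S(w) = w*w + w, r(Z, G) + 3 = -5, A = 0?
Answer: 0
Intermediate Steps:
r(Z, G) = -8 (r(Z, G) = -3 - 5 = -8)
S(w) = w + w² (S(w) = w² + w = w + w²)
j = -229 (j = 11 - 40*(1 + 5) = 11 - 40*6 = 11 - 8*30 = 11 - 240 = -229)
j*A = -229*0 = 0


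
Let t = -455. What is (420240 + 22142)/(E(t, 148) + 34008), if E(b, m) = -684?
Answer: 221191/16662 ≈ 13.275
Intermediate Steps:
(420240 + 22142)/(E(t, 148) + 34008) = (420240 + 22142)/(-684 + 34008) = 442382/33324 = 442382*(1/33324) = 221191/16662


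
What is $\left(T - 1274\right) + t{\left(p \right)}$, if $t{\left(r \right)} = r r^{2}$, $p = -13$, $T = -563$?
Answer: $-4034$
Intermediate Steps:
$t{\left(r \right)} = r^{3}$
$\left(T - 1274\right) + t{\left(p \right)} = \left(-563 - 1274\right) + \left(-13\right)^{3} = \left(-563 - 1274\right) - 2197 = -1837 - 2197 = -4034$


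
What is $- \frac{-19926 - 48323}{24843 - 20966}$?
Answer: $\frac{68249}{3877} \approx 17.604$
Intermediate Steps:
$- \frac{-19926 - 48323}{24843 - 20966} = - \frac{-68249}{3877} = \left(-1\right) \left(- \frac{68249}{3877}\right) = \frac{68249}{3877}$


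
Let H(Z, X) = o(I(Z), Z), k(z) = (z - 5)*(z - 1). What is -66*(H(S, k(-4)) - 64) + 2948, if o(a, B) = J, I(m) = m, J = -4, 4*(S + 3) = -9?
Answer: 7436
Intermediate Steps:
S = -21/4 (S = -3 + (1/4)*(-9) = -3 - 9/4 = -21/4 ≈ -5.2500)
k(z) = (-1 + z)*(-5 + z) (k(z) = (-5 + z)*(-1 + z) = (-1 + z)*(-5 + z))
o(a, B) = -4
H(Z, X) = -4
-66*(H(S, k(-4)) - 64) + 2948 = -66*(-4 - 64) + 2948 = -66*(-68) + 2948 = 4488 + 2948 = 7436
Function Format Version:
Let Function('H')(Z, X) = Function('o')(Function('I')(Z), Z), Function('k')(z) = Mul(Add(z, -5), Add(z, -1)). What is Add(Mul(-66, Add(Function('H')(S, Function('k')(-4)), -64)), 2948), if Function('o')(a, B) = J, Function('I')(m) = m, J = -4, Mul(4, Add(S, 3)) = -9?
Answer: 7436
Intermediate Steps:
S = Rational(-21, 4) (S = Add(-3, Mul(Rational(1, 4), -9)) = Add(-3, Rational(-9, 4)) = Rational(-21, 4) ≈ -5.2500)
Function('k')(z) = Mul(Add(-1, z), Add(-5, z)) (Function('k')(z) = Mul(Add(-5, z), Add(-1, z)) = Mul(Add(-1, z), Add(-5, z)))
Function('o')(a, B) = -4
Function('H')(Z, X) = -4
Add(Mul(-66, Add(Function('H')(S, Function('k')(-4)), -64)), 2948) = Add(Mul(-66, Add(-4, -64)), 2948) = Add(Mul(-66, -68), 2948) = Add(4488, 2948) = 7436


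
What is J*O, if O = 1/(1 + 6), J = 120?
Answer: 120/7 ≈ 17.143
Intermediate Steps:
O = ⅐ (O = 1/7 = ⅐ ≈ 0.14286)
J*O = 120*(⅐) = 120/7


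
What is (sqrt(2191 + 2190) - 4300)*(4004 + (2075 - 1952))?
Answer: -17746100 + 4127*sqrt(4381) ≈ -1.7473e+7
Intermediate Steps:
(sqrt(2191 + 2190) - 4300)*(4004 + (2075 - 1952)) = (sqrt(4381) - 4300)*(4004 + 123) = (-4300 + sqrt(4381))*4127 = -17746100 + 4127*sqrt(4381)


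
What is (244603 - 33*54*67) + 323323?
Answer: 448532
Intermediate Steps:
(244603 - 33*54*67) + 323323 = (244603 - 1782*67) + 323323 = (244603 - 119394) + 323323 = 125209 + 323323 = 448532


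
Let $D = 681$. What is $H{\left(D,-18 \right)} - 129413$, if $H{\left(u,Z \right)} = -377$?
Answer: $-129790$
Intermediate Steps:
$H{\left(D,-18 \right)} - 129413 = -377 - 129413 = -129790$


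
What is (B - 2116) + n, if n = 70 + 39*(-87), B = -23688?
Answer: -29127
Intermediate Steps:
n = -3323 (n = 70 - 3393 = -3323)
(B - 2116) + n = (-23688 - 2116) - 3323 = -25804 - 3323 = -29127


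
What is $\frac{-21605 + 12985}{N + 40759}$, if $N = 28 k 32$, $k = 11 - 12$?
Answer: $- \frac{8620}{39863} \approx -0.21624$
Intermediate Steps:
$k = -1$
$N = -896$ ($N = 28 \left(-1\right) 32 = \left(-28\right) 32 = -896$)
$\frac{-21605 + 12985}{N + 40759} = \frac{-21605 + 12985}{-896 + 40759} = - \frac{8620}{39863}$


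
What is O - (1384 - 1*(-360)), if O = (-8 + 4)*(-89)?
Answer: -1388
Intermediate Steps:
O = 356 (O = -4*(-89) = 356)
O - (1384 - 1*(-360)) = 356 - (1384 - 1*(-360)) = 356 - (1384 + 360) = 356 - 1*1744 = 356 - 1744 = -1388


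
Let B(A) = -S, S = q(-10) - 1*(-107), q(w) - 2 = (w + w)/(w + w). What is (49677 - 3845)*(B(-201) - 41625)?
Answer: -1912798520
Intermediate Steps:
q(w) = 3 (q(w) = 2 + (w + w)/(w + w) = 2 + (2*w)/((2*w)) = 2 + (2*w)*(1/(2*w)) = 2 + 1 = 3)
S = 110 (S = 3 - 1*(-107) = 3 + 107 = 110)
B(A) = -110 (B(A) = -1*110 = -110)
(49677 - 3845)*(B(-201) - 41625) = (49677 - 3845)*(-110 - 41625) = 45832*(-41735) = -1912798520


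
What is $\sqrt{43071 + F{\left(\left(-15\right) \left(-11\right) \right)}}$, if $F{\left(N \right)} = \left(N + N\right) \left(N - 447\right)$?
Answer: $i \sqrt{49989} \approx 223.58 i$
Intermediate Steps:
$F{\left(N \right)} = 2 N \left(-447 + N\right)$
$\sqrt{43071 + F{\left(\left(-15\right) \left(-11\right) \right)}} = \sqrt{43071 + 2 \left(\left(-15\right) \left(-11\right)\right) \left(-447 - -165\right)} = \sqrt{43071 + 2 \cdot 165 \left(-447 + 165\right)} = \sqrt{43071 + 2 \cdot 165 \left(-282\right)} = \sqrt{43071 - 93060} = \sqrt{-49989} = i \sqrt{49989}$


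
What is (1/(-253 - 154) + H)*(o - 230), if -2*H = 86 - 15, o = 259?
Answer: -838071/814 ≈ -1029.6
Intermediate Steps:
H = -71/2 (H = -(86 - 15)/2 = -1/2*71 = -71/2 ≈ -35.500)
(1/(-253 - 154) + H)*(o - 230) = (1/(-253 - 154) - 71/2)*(259 - 230) = (1/(-407) - 71/2)*29 = (-1/407 - 71/2)*29 = -28899/814*29 = -838071/814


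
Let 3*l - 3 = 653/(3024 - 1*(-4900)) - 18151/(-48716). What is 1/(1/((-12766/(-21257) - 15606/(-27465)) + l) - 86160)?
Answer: -65369775592787041/5632231693723347633570 ≈ -1.1606e-5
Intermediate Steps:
l = 166714603/144759594 (l = 1 + (653/(3024 - 1*(-4900)) - 18151/(-48716))/3 = 1 + (653/(3024 + 4900) - 18151*(-1/48716))/3 = 1 + (653/7924 + 18151/48716)/3 = 1 + (1/3)*(21955009/48253198) = 1 + 21955009/144759594 = 166714603/144759594 ≈ 1.1517)
1/(1/((-12766/(-21257) - 15606/(-27465)) + l) - 86160) = 1/(1/((-12766/(-21257) - 15606/(-27465)) + 166714603/144759594) - 86160) = 1/(1/((-12766*(-1/21257) - 15606*(-1/27465)) + 166714603/144759594) - 86160) = 1/(1/((12766/21257 + 5202/9155) + 166714603/144759594) - 86160) = 1/(1/(227451644/194607835 + 166714603/144759594) - 86160) = 1/(1/(65369775592787041/28171351183818990) - 86160) = 1/(28171351183818990/65369775592787041 - 86160) = 1/(-5632231693723347633570/65369775592787041) = -65369775592787041/5632231693723347633570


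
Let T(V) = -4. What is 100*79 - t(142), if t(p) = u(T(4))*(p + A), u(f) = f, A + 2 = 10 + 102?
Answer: 8908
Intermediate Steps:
A = 110 (A = -2 + (10 + 102) = -2 + 112 = 110)
t(p) = -440 - 4*p (t(p) = -4*(p + 110) = -4*(110 + p) = -440 - 4*p)
100*79 - t(142) = 100*79 - (-440 - 4*142) = 7900 - (-440 - 568) = 7900 - 1*(-1008) = 7900 + 1008 = 8908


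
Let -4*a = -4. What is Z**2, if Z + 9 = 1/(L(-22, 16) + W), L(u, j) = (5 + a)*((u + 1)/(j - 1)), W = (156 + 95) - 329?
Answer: 15155449/186624 ≈ 81.208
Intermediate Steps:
a = 1 (a = -1/4*(-4) = 1)
W = -78 (W = 251 - 329 = -78)
L(u, j) = 6*(1 + u)/(-1 + j) (L(u, j) = (5 + 1)*((u + 1)/(j - 1)) = 6*((1 + u)/(-1 + j)) = 6*(1 + u)/(-1 + j))
Z = -3893/432 (Z = -9 + 1/(6*(1 - 22)/(-1 + 16) - 78) = -9 + 1/(6*(-21)/15 - 78) = -9 + 1/(6*(1/15)*(-21) - 78) = -9 + 1/(-42/5 - 78) = -9 + 1/(-432/5) = -9 - 5/432 = -3893/432 ≈ -9.0116)
Z**2 = (-3893/432)**2 = 15155449/186624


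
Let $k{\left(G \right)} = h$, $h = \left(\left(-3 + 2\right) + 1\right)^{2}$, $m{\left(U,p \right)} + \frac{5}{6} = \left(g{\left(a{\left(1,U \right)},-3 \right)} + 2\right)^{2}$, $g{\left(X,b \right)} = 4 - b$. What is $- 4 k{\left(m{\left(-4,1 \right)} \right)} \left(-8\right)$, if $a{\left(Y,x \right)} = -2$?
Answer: $0$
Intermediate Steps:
$m{\left(U,p \right)} = \frac{481}{6}$ ($m{\left(U,p \right)} = - \frac{5}{6} + \left(\left(4 - -3\right) + 2\right)^{2} = - \frac{5}{6} + \left(\left(4 + 3\right) + 2\right)^{2} = - \frac{5}{6} + \left(7 + 2\right)^{2} = - \frac{5}{6} + 9^{2} = - \frac{5}{6} + 81 = \frac{481}{6}$)
$h = 0$ ($h = \left(-1 + 1\right)^{2} = 0^{2} = 0$)
$k{\left(G \right)} = 0$
$- 4 k{\left(m{\left(-4,1 \right)} \right)} \left(-8\right) = \left(-4\right) 0 \left(-8\right) = 0 \left(-8\right) = 0$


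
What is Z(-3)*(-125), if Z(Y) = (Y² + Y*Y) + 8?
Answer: -3250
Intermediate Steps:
Z(Y) = 8 + 2*Y² (Z(Y) = (Y² + Y²) + 8 = 2*Y² + 8 = 8 + 2*Y²)
Z(-3)*(-125) = (8 + 2*(-3)²)*(-125) = (8 + 2*9)*(-125) = (8 + 18)*(-125) = 26*(-125) = -3250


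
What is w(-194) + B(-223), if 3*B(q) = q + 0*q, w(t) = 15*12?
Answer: 317/3 ≈ 105.67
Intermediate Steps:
w(t) = 180
B(q) = q/3 (B(q) = (q + 0*q)/3 = (q + 0)/3 = q/3)
w(-194) + B(-223) = 180 + (⅓)*(-223) = 180 - 223/3 = 317/3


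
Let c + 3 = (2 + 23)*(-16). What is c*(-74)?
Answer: 29822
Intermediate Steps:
c = -403 (c = -3 + (2 + 23)*(-16) = -3 + 25*(-16) = -3 - 400 = -403)
c*(-74) = -403*(-74) = 29822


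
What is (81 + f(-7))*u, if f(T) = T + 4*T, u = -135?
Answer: -6210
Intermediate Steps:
f(T) = 5*T
(81 + f(-7))*u = (81 + 5*(-7))*(-135) = (81 - 35)*(-135) = 46*(-135) = -6210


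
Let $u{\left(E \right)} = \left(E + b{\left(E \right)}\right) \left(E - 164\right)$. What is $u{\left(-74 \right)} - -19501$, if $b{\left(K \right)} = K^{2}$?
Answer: $-1266175$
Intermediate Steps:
$u{\left(E \right)} = \left(-164 + E\right) \left(E + E^{2}\right)$ ($u{\left(E \right)} = \left(E + E^{2}\right) \left(E - 164\right) = \left(E + E^{2}\right) \left(-164 + E\right) = \left(-164 + E\right) \left(E + E^{2}\right)$)
$u{\left(-74 \right)} - -19501 = - 74 \left(-164 + \left(-74\right)^{2} - -12062\right) - -19501 = - 74 \left(-164 + 5476 + 12062\right) + 19501 = \left(-74\right) 17374 + 19501 = -1285676 + 19501 = -1266175$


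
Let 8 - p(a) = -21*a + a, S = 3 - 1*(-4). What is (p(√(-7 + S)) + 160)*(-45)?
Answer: -7560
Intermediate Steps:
S = 7 (S = 3 + 4 = 7)
p(a) = 8 + 20*a (p(a) = 8 - (-21*a + a) = 8 - (-20)*a = 8 + 20*a)
(p(√(-7 + S)) + 160)*(-45) = ((8 + 20*√(-7 + 7)) + 160)*(-45) = ((8 + 20*√0) + 160)*(-45) = ((8 + 20*0) + 160)*(-45) = ((8 + 0) + 160)*(-45) = (8 + 160)*(-45) = 168*(-45) = -7560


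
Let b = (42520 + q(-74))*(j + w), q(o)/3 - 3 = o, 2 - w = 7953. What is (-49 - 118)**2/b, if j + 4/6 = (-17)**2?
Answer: -83667/972553316 ≈ -8.6028e-5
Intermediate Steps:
w = -7951 (w = 2 - 1*7953 = 2 - 7953 = -7951)
j = 865/3 (j = -2/3 + (-17)**2 = -2/3 + 289 = 865/3 ≈ 288.33)
q(o) = 9 + 3*o
b = -972553316/3 (b = (42520 + (9 + 3*(-74)))*(865/3 - 7951) = (42520 + (9 - 222))*(-22988/3) = (42520 - 213)*(-22988/3) = 42307*(-22988/3) = -972553316/3 ≈ -3.2418e+8)
(-49 - 118)**2/b = (-49 - 118)**2/(-972553316/3) = (-167)**2*(-3/972553316) = 27889*(-3/972553316) = -83667/972553316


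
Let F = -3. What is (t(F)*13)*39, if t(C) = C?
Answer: -1521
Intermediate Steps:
(t(F)*13)*39 = -3*13*39 = -39*39 = -1521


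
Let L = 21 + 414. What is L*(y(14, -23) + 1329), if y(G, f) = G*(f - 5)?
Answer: 407595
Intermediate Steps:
y(G, f) = G*(-5 + f)
L = 435
L*(y(14, -23) + 1329) = 435*(14*(-5 - 23) + 1329) = 435*(14*(-28) + 1329) = 435*(-392 + 1329) = 435*937 = 407595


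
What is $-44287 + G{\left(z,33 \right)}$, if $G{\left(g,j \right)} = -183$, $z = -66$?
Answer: $-44470$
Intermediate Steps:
$-44287 + G{\left(z,33 \right)} = -44287 - 183 = -44470$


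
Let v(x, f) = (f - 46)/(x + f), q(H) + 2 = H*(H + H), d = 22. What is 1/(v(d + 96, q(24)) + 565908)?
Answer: 317/179393112 ≈ 1.7671e-6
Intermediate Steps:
q(H) = -2 + 2*H² (q(H) = -2 + H*(H + H) = -2 + H*(2*H) = -2 + 2*H²)
v(x, f) = (-46 + f)/(f + x)
1/(v(d + 96, q(24)) + 565908) = 1/((-46 + (-2 + 2*24²))/((-2 + 2*24²) + (22 + 96)) + 565908) = 1/((-46 + (-2 + 2*576))/((-2 + 2*576) + 118) + 565908) = 1/((-46 + (-2 + 1152))/((-2 + 1152) + 118) + 565908) = 1/((-46 + 1150)/(1150 + 118) + 565908) = 1/(1104/1268 + 565908) = 1/((1/1268)*1104 + 565908) = 1/(276/317 + 565908) = 1/(179393112/317) = 317/179393112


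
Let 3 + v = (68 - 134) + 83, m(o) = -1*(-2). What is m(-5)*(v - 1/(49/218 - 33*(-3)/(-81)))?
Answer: 58720/1957 ≈ 30.005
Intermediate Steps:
m(o) = 2
v = 14 (v = -3 + ((68 - 134) + 83) = -3 + (-66 + 83) = -3 + 17 = 14)
m(-5)*(v - 1/(49/218 - 33*(-3)/(-81))) = 2*(14 - 1/(49/218 - 33*(-3)/(-81))) = 2*(14 - 1/(49*(1/218) + 99*(-1/81))) = 2*(14 - 1/(49/218 - 11/9)) = 2*(14 - 1/(-1957/1962)) = 2*(14 - 1*(-1962/1957)) = 2*(14 + 1962/1957) = 2*(29360/1957) = 58720/1957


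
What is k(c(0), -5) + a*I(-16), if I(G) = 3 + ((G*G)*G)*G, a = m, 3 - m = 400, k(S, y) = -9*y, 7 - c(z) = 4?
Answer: -26018938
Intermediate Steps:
c(z) = 3 (c(z) = 7 - 1*4 = 7 - 4 = 3)
m = -397 (m = 3 - 1*400 = 3 - 400 = -397)
a = -397
I(G) = 3 + G**4 (I(G) = 3 + (G**2*G)*G = 3 + G**3*G = 3 + G**4)
k(c(0), -5) + a*I(-16) = -9*(-5) - 397*(3 + (-16)**4) = 45 - 397*(3 + 65536) = 45 - 397*65539 = 45 - 26018983 = -26018938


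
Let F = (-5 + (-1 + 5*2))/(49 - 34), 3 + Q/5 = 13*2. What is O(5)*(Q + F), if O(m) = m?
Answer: 1729/3 ≈ 576.33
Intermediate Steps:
Q = 115 (Q = -15 + 5*(13*2) = -15 + 5*26 = -15 + 130 = 115)
F = 4/15 (F = (-5 + (-1 + 10))/15 = (-5 + 9)*(1/15) = 4*(1/15) = 4/15 ≈ 0.26667)
O(5)*(Q + F) = 5*(115 + 4/15) = 5*(1729/15) = 1729/3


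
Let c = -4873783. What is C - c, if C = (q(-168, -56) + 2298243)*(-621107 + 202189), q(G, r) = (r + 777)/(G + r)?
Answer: -15404306222379/16 ≈ -9.6277e+11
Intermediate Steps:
q(G, r) = (777 + r)/(G + r)
C = -15404384202907/16 (C = ((777 - 56)/(-168 - 56) + 2298243)*(-621107 + 202189) = (721/(-224) + 2298243)*(-418918) = (-1/224*721 + 2298243)*(-418918) = (-103/32 + 2298243)*(-418918) = (73543673/32)*(-418918) = -15404384202907/16 ≈ -9.6277e+11)
C - c = -15404384202907/16 - 1*(-4873783) = -15404384202907/16 + 4873783 = -15404306222379/16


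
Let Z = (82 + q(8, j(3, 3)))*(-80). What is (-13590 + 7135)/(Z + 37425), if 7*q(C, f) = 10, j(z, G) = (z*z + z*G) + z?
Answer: -9037/43051 ≈ -0.20991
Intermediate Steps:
j(z, G) = z + z**2 + G*z (j(z, G) = (z**2 + G*z) + z = z + z**2 + G*z)
q(C, f) = 10/7 (q(C, f) = (1/7)*10 = 10/7)
Z = -46720/7 (Z = (82 + 10/7)*(-80) = (584/7)*(-80) = -46720/7 ≈ -6674.3)
(-13590 + 7135)/(Z + 37425) = (-13590 + 7135)/(-46720/7 + 37425) = -6455/215255/7 = -6455*7/215255 = -9037/43051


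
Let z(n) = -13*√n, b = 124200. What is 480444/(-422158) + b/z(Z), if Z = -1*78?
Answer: -240222/211079 + 20700*I*√78/169 ≈ -1.1381 + 1081.8*I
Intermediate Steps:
Z = -78
480444/(-422158) + b/z(Z) = 480444/(-422158) + 124200/((-13*I*√78)) = 480444*(-1/422158) + 124200/((-13*I*√78)) = -240222/211079 + 124200/((-13*I*√78)) = -240222/211079 + 124200*(I*√78/1014) = -240222/211079 + 20700*I*√78/169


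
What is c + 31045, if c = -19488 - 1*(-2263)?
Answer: 13820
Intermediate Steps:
c = -17225 (c = -19488 + 2263 = -17225)
c + 31045 = -17225 + 31045 = 13820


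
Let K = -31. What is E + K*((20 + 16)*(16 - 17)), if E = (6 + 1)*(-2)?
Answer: 1102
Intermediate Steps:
E = -14 (E = 7*(-2) = -14)
E + K*((20 + 16)*(16 - 17)) = -14 - 31*(20 + 16)*(16 - 17) = -14 - 1116*(-1) = -14 - 31*(-36) = -14 + 1116 = 1102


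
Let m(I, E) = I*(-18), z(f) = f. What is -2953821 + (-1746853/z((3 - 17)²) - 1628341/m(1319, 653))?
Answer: -6893279896381/2326716 ≈ -2.9627e+6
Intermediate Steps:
m(I, E) = -18*I
-2953821 + (-1746853/z((3 - 17)²) - 1628341/m(1319, 653)) = -2953821 + (-1746853/(3 - 17)² - 1628341/((-18*1319))) = -2953821 + (-1746853/((-14)²) - 1628341/(-23742)) = -2953821 + (-1746853/196 - 1628341*(-1/23742)) = -2953821 + (-1746853*1/196 + 1628341/23742) = -2953821 + (-1746853/196 + 1628341/23742) = -2953821 - 20577314545/2326716 = -6893279896381/2326716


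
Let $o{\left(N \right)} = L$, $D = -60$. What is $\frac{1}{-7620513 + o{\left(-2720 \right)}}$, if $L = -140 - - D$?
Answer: $- \frac{1}{7620713} \approx -1.3122 \cdot 10^{-7}$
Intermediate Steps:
$L = -200$ ($L = -140 - \left(-1\right) \left(-60\right) = -140 - 60 = -200$)
$o{\left(N \right)} = -200$
$\frac{1}{-7620513 + o{\left(-2720 \right)}} = \frac{1}{-7620513 - 200} = \frac{1}{-7620713} = - \frac{1}{7620713}$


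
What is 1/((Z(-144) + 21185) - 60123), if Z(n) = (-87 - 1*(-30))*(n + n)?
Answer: -1/22522 ≈ -4.4401e-5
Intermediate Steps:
Z(n) = -114*n (Z(n) = (-87 + 30)*(2*n) = -114*n)
1/((Z(-144) + 21185) - 60123) = 1/((-114*(-144) + 21185) - 60123) = 1/((16416 + 21185) - 60123) = 1/(37601 - 60123) = 1/(-22522) = -1/22522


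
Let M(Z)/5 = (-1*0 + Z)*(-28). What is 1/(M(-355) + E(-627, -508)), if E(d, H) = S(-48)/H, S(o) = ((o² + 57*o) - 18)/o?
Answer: 4064/201980725 ≈ 2.0121e-5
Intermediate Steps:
S(o) = (-18 + o² + 57*o)/o
E(d, H) = 75/(8*H) (E(d, H) = (57 - 48 - 18/(-48))/H = (57 - 48 - 18*(-1/48))/H = (57 - 48 + 3/8)/H = 75/(8*H))
M(Z) = -140*Z (M(Z) = 5*((-1*0 + Z)*(-28)) = 5*((0 + Z)*(-28)) = 5*(Z*(-28)) = 5*(-28*Z) = -140*Z)
1/(M(-355) + E(-627, -508)) = 1/(-140*(-355) + (75/8)/(-508)) = 1/(49700 + (75/8)*(-1/508)) = 1/(49700 - 75/4064) = 1/(201980725/4064) = 4064/201980725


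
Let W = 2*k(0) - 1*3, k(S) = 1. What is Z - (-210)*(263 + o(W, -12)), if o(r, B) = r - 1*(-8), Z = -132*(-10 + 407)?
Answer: 4296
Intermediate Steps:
Z = -52404 (Z = -132*397 = -52404)
W = -1 (W = 2*1 - 1*3 = 2 - 3 = -1)
o(r, B) = 8 + r (o(r, B) = r + 8 = 8 + r)
Z - (-210)*(263 + o(W, -12)) = -52404 - (-210)*(263 + (8 - 1)) = -52404 - (-210)*(263 + 7) = -52404 - (-210)*270 = -52404 - 1*(-56700) = -52404 + 56700 = 4296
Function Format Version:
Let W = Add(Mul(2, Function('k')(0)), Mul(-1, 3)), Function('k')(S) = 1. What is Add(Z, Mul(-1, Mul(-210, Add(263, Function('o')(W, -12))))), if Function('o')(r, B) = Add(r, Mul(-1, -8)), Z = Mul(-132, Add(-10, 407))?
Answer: 4296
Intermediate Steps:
Z = -52404 (Z = Mul(-132, 397) = -52404)
W = -1 (W = Add(Mul(2, 1), Mul(-1, 3)) = Add(2, -3) = -1)
Function('o')(r, B) = Add(8, r) (Function('o')(r, B) = Add(r, 8) = Add(8, r))
Add(Z, Mul(-1, Mul(-210, Add(263, Function('o')(W, -12))))) = Add(-52404, Mul(-1, Mul(-210, Add(263, Add(8, -1))))) = Add(-52404, Mul(-1, Mul(-210, Add(263, 7)))) = Add(-52404, Mul(-1, Mul(-210, 270))) = Add(-52404, Mul(-1, -56700)) = Add(-52404, 56700) = 4296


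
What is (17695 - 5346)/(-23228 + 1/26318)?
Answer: -325000982/611314503 ≈ -0.53164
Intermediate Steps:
(17695 - 5346)/(-23228 + 1/26318) = 12349/(-23228 + 1/26318) = 12349/(-611314503/26318) = 12349*(-26318/611314503) = -325000982/611314503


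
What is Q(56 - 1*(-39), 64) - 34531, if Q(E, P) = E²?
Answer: -25506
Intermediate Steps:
Q(56 - 1*(-39), 64) - 34531 = (56 - 1*(-39))² - 34531 = (56 + 39)² - 34531 = 95² - 34531 = 9025 - 34531 = -25506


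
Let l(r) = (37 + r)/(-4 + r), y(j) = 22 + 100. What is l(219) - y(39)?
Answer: -25974/215 ≈ -120.81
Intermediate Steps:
y(j) = 122
l(r) = (37 + r)/(-4 + r)
l(219) - y(39) = (37 + 219)/(-4 + 219) - 1*122 = 256/215 - 122 = -25974/215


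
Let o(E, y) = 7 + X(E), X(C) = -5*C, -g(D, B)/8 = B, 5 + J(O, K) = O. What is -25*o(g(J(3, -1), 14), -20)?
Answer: -14175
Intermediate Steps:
J(O, K) = -5 + O
g(D, B) = -8*B
o(E, y) = 7 - 5*E
-25*o(g(J(3, -1), 14), -20) = -25*(7 - (-40)*14) = -25*(7 - 5*(-112)) = -25*(7 + 560) = -25*567 = -14175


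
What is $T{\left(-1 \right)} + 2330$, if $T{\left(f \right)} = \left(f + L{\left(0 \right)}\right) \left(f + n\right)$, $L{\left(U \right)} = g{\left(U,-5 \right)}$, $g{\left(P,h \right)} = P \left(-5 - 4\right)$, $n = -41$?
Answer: $2372$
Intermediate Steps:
$g{\left(P,h \right)} = - 9 P$ ($g{\left(P,h \right)} = P \left(-9\right) = - 9 P$)
$L{\left(U \right)} = - 9 U$
$T{\left(f \right)} = f \left(-41 + f\right)$ ($T{\left(f \right)} = \left(f - 0\right) \left(f - 41\right) = \left(f + 0\right) \left(-41 + f\right) = f \left(-41 + f\right)$)
$T{\left(-1 \right)} + 2330 = - (-41 - 1) + 2330 = \left(-1\right) \left(-42\right) + 2330 = 42 + 2330 = 2372$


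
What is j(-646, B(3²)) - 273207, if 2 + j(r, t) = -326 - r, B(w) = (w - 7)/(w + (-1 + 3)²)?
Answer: -272889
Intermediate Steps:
B(w) = (-7 + w)/(4 + w) (B(w) = (-7 + w)/(w + 2²) = (-7 + w)/(w + 4) = (-7 + w)/(4 + w))
j(r, t) = -328 - r (j(r, t) = -2 + (-326 - r) = -328 - r)
j(-646, B(3²)) - 273207 = (-328 - 1*(-646)) - 273207 = (-328 + 646) - 273207 = 318 - 273207 = -272889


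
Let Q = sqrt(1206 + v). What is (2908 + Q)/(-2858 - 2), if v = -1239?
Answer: -727/715 - I*sqrt(33)/2860 ≈ -1.0168 - 0.0020086*I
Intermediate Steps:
Q = I*sqrt(33) (Q = sqrt(1206 - 1239) = sqrt(-33) = I*sqrt(33) ≈ 5.7446*I)
(2908 + Q)/(-2858 - 2) = (2908 + I*sqrt(33))/(-2858 - 2) = (2908 + I*sqrt(33))/(-2860) = (2908 + I*sqrt(33))*(-1/2860) = -727/715 - I*sqrt(33)/2860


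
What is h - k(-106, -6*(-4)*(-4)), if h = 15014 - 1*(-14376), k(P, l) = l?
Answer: 29486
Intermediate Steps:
h = 29390 (h = 15014 + 14376 = 29390)
h - k(-106, -6*(-4)*(-4)) = 29390 - (-6*(-4))*(-4) = 29390 - 24*(-4) = 29390 - 1*(-96) = 29390 + 96 = 29486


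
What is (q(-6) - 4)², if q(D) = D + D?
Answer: 256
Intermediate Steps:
q(D) = 2*D
(q(-6) - 4)² = (2*(-6) - 4)² = (-12 - 4)² = (-16)² = 256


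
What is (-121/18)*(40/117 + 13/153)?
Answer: -34243/11934 ≈ -2.8694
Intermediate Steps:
(-121/18)*(40/117 + 13/153) = (-121*1/18)*(40*(1/117) + 13*(1/153)) = -121*(40/117 + 13/153)/18 = -121/18*283/663 = -34243/11934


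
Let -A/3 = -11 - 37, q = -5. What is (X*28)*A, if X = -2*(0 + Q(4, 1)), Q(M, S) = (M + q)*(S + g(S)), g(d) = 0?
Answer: 8064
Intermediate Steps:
Q(M, S) = S*(-5 + M) (Q(M, S) = (M - 5)*(S + 0) = (-5 + M)*S = S*(-5 + M))
A = 144 (A = -3*(-11 - 37) = -3*(-48) = 144)
X = 2 (X = -2*(0 + 1*(-5 + 4)) = -2*(0 + 1*(-1)) = -2*(0 - 1) = -2*(-1) = 2)
(X*28)*A = (2*28)*144 = 56*144 = 8064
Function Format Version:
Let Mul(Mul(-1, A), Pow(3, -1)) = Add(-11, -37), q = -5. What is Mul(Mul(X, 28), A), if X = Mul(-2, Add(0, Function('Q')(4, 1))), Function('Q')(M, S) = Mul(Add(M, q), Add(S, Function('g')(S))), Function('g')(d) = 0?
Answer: 8064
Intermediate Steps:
Function('Q')(M, S) = Mul(S, Add(-5, M)) (Function('Q')(M, S) = Mul(Add(M, -5), Add(S, 0)) = Mul(Add(-5, M), S) = Mul(S, Add(-5, M)))
A = 144 (A = Mul(-3, Add(-11, -37)) = Mul(-3, -48) = 144)
X = 2 (X = Mul(-2, Add(0, Mul(1, Add(-5, 4)))) = Mul(-2, Add(0, Mul(1, -1))) = Mul(-2, Add(0, -1)) = Mul(-2, -1) = 2)
Mul(Mul(X, 28), A) = Mul(Mul(2, 28), 144) = Mul(56, 144) = 8064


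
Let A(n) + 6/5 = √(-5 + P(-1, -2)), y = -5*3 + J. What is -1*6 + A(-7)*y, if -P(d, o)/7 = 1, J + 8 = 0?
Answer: 108/5 - 46*I*√3 ≈ 21.6 - 79.674*I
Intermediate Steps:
J = -8 (J = -8 + 0 = -8)
P(d, o) = -7 (P(d, o) = -7*1 = -7)
y = -23 (y = -5*3 - 8 = -15 - 8 = -23)
A(n) = -6/5 + 2*I*√3 (A(n) = -6/5 + √(-5 - 7) = -6/5 + √(-12) = -6/5 + 2*I*√3)
-1*6 + A(-7)*y = -1*6 + (-6/5 + 2*I*√3)*(-23) = -6 + (138/5 - 46*I*√3) = 108/5 - 46*I*√3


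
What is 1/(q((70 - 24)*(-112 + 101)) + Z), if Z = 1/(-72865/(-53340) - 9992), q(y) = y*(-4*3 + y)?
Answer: 106580083/27935492384296 ≈ 3.8152e-6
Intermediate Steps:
q(y) = y*(-12 + y)
Z = -10668/106580083 (Z = 1/(-72865*(-1/53340) - 9992) = 1/(14573/10668 - 9992) = 1/(-106580083/10668) = -10668/106580083 ≈ -0.00010009)
1/(q((70 - 24)*(-112 + 101)) + Z) = 1/(((70 - 24)*(-112 + 101))*(-12 + (70 - 24)*(-112 + 101)) - 10668/106580083) = 1/((46*(-11))*(-12 + 46*(-11)) - 10668/106580083) = 1/(-506*(-12 - 506) - 10668/106580083) = 1/(-506*(-518) - 10668/106580083) = 1/(262108 - 10668/106580083) = 1/(27935492384296/106580083) = 106580083/27935492384296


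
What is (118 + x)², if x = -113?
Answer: 25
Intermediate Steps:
(118 + x)² = (118 - 113)² = 5² = 25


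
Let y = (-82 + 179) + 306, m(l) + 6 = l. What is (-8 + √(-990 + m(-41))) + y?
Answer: 395 + I*√1037 ≈ 395.0 + 32.203*I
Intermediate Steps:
m(l) = -6 + l
y = 403 (y = 97 + 306 = 403)
(-8 + √(-990 + m(-41))) + y = (-8 + √(-990 + (-6 - 41))) + 403 = (-8 + √(-990 - 47)) + 403 = (-8 + √(-1037)) + 403 = (-8 + I*√1037) + 403 = 395 + I*√1037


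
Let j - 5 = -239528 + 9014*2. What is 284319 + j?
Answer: 62824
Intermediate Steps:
j = -221495 (j = 5 + (-239528 + 9014*2) = 5 + (-239528 + 18028) = 5 - 221500 = -221495)
284319 + j = 284319 - 221495 = 62824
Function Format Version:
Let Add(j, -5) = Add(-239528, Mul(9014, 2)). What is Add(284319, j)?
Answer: 62824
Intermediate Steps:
j = -221495 (j = Add(5, Add(-239528, Mul(9014, 2))) = Add(5, Add(-239528, 18028)) = Add(5, -221500) = -221495)
Add(284319, j) = Add(284319, -221495) = 62824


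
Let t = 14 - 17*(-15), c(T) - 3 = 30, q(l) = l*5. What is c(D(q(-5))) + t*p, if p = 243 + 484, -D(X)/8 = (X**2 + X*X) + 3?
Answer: 195596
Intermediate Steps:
q(l) = 5*l
D(X) = -24 - 16*X**2 (D(X) = -8*((X**2 + X*X) + 3) = -8*((X**2 + X**2) + 3) = -8*(2*X**2 + 3) = -8*(3 + 2*X**2) = -24 - 16*X**2)
c(T) = 33 (c(T) = 3 + 30 = 33)
t = 269 (t = 14 + 255 = 269)
p = 727
c(D(q(-5))) + t*p = 33 + 269*727 = 33 + 195563 = 195596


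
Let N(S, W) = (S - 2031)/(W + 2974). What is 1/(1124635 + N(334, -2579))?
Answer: 395/444229128 ≈ 8.8918e-7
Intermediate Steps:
N(S, W) = (-2031 + S)/(2974 + W)
1/(1124635 + N(334, -2579)) = 1/(1124635 + (-2031 + 334)/(2974 - 2579)) = 1/(1124635 - 1697/395) = 1/(444229128/395) = 395/444229128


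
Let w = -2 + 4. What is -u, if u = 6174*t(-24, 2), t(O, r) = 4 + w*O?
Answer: 271656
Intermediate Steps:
w = 2
t(O, r) = 4 + 2*O
u = -271656 (u = 6174*(4 + 2*(-24)) = 6174*(4 - 48) = 6174*(-44) = -271656)
-u = -1*(-271656) = 271656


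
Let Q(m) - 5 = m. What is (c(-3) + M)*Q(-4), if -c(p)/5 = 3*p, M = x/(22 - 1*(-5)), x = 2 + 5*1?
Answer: 1222/27 ≈ 45.259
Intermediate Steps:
Q(m) = 5 + m
x = 7 (x = 2 + 5 = 7)
M = 7/27 (M = 7/(22 - 1*(-5)) = 7/(22 + 5) = 7/27 ≈ 0.25926)
c(p) = -15*p
(c(-3) + M)*Q(-4) = (-15*(-3) + 7/27)*(5 - 4) = (45 + 7/27)*1 = (1222/27)*1 = 1222/27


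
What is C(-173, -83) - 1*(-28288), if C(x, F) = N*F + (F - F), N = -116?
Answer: 37916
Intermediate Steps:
C(x, F) = -116*F (C(x, F) = -116*F + (F - F) = -116*F + 0 = -116*F)
C(-173, -83) - 1*(-28288) = -116*(-83) - 1*(-28288) = 9628 + 28288 = 37916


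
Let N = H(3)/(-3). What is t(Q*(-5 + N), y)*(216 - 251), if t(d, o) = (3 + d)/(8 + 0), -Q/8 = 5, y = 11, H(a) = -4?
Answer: -15715/24 ≈ -654.79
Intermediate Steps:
Q = -40 (Q = -8*5 = -40)
N = 4/3 (N = -4/(-3) = -4*(-1/3) = 4/3 ≈ 1.3333)
t(d, o) = 3/8 + d/8 (t(d, o) = (3 + d)/8 = (3 + d)*(1/8) = 3/8 + d/8)
t(Q*(-5 + N), y)*(216 - 251) = (3/8 + (-40*(-5 + 4/3))/8)*(216 - 251) = (3/8 + (-40*(-11/3))/8)*(-35) = (3/8 + (1/8)*(440/3))*(-35) = (3/8 + 55/3)*(-35) = (449/24)*(-35) = -15715/24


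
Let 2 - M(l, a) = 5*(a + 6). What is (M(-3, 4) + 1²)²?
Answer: 2209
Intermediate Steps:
M(l, a) = -28 - 5*a (M(l, a) = 2 - 5*(a + 6) = 2 - 5*(6 + a) = 2 - (30 + 5*a) = 2 + (-30 - 5*a) = -28 - 5*a)
(M(-3, 4) + 1²)² = ((-28 - 5*4) + 1²)² = ((-28 - 20) + 1)² = (-48 + 1)² = (-47)² = 2209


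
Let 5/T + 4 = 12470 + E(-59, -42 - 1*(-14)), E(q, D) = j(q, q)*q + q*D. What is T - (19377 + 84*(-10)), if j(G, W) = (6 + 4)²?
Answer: -152337061/8218 ≈ -18537.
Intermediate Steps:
j(G, W) = 100 (j(G, W) = 10² = 100)
E(q, D) = 100*q + D*q (E(q, D) = 100*q + q*D = 100*q + D*q)
T = 5/8218 (T = 5/(-4 + (12470 - 59*(100 + (-42 - 1*(-14))))) = 5/(-4 + (12470 - 59*(100 + (-42 + 14)))) = 5/(-4 + (12470 - 59*(100 - 28))) = 5/(-4 + (12470 - 59*72)) = 5/(-4 + (12470 - 4248)) = 5/(-4 + 8222) = 5/8218 ≈ 0.00060842)
T - (19377 + 84*(-10)) = 5/8218 - (19377 + 84*(-10)) = 5/8218 - (19377 - 840) = 5/8218 - 1*18537 = 5/8218 - 18537 = -152337061/8218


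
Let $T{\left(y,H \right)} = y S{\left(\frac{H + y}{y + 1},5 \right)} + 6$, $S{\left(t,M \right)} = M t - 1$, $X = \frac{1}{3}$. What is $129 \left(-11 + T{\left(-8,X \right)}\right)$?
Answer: $- \frac{36851}{7} \approx -5264.4$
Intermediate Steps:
$X = \frac{1}{3} \approx 0.33333$
$S{\left(t,M \right)} = -1 + M t$
$T{\left(y,H \right)} = 6 + y \left(-1 + \frac{5 \left(H + y\right)}{1 + y}\right)$ ($T{\left(y,H \right)} = y \left(-1 + 5 \frac{H + y}{y + 1}\right) + 6 = y \left(-1 + 5 \frac{H + y}{1 + y}\right) + 6 = y \left(-1 + \frac{5 \left(H + y\right)}{1 + y}\right) + 6 = 6 + y \left(-1 + \frac{5 \left(H + y\right)}{1 + y}\right)$)
$129 \left(-11 + T{\left(-8,X \right)}\right) = 129 \left(-11 + \frac{6 + 6 \left(-8\right) - 8 \left(-1 + 4 \left(-8\right) + 5 \cdot \frac{1}{3}\right)}{1 - 8}\right) = 129 \left(-11 + \frac{6 - 48 - 8 \left(-1 - 32 + \frac{5}{3}\right)}{-7}\right) = 129 \left(-11 - \frac{6 - 48 - - \frac{752}{3}}{7}\right) = 129 \left(-11 - \frac{6 - 48 + \frac{752}{3}}{7}\right) = 129 \left(-11 - \frac{626}{21}\right) = 129 \left(- \frac{857}{21}\right) = - \frac{36851}{7}$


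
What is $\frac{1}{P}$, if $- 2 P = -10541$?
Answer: $\frac{2}{10541} \approx 0.00018974$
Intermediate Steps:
$P = \frac{10541}{2}$ ($P = \left(- \frac{1}{2}\right) \left(-10541\right) = \frac{10541}{2} \approx 5270.5$)
$\frac{1}{P} = \frac{1}{\frac{10541}{2}} = \frac{2}{10541}$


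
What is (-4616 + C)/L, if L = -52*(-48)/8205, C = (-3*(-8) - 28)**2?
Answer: -1572625/104 ≈ -15121.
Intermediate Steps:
C = 16 (C = (24 - 28)**2 = (-4)**2 = 16)
L = 832/2735 (L = 2496*(1/8205) = 832/2735 ≈ 0.30420)
(-4616 + C)/L = (-4616 + 16)/(832/2735) = -4600*2735/832 = -1572625/104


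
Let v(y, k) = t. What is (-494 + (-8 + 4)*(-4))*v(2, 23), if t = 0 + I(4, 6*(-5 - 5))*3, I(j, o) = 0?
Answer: 0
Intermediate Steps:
t = 0 (t = 0 + 0*3 = 0 + 0 = 0)
v(y, k) = 0
(-494 + (-8 + 4)*(-4))*v(2, 23) = (-494 + (-8 + 4)*(-4))*0 = (-494 - 4*(-4))*0 = (-494 + 16)*0 = -478*0 = 0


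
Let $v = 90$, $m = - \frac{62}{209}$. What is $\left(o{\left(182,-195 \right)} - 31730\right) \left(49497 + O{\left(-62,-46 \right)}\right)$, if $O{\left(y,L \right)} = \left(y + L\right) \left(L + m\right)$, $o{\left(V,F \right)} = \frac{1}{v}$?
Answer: $- \frac{985638538843}{570} \approx -1.7292 \cdot 10^{9}$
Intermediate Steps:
$m = - \frac{62}{209}$ ($m = \left(-62\right) \frac{1}{209} = - \frac{62}{209} \approx -0.29665$)
$o{\left(V,F \right)} = \frac{1}{90}$
$O{\left(y,L \right)} = \left(- \frac{62}{209} + L\right) \left(L + y\right)$ ($O{\left(y,L \right)} = \left(y + L\right) \left(L - \frac{62}{209}\right) = \left(L + y\right) \left(- \frac{62}{209} + L\right) = \left(- \frac{62}{209} + L\right) \left(L + y\right)$)
$\left(o{\left(182,-195 \right)} - 31730\right) \left(49497 + O{\left(-62,-46 \right)}\right) = \left(\frac{1}{90} - 31730\right) \left(49497 - \left(- \frac{602764}{209} - 2116\right)\right) = - \frac{2855699 \left(49497 + \left(2116 + \frac{2852}{209} + \frac{3844}{209} + 2852\right)\right)}{90} = - \frac{2855699 \left(49497 + \frac{1045008}{209}\right)}{90} = \left(- \frac{2855699}{90}\right) \frac{11389881}{209} = - \frac{985638538843}{570}$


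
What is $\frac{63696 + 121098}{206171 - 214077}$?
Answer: $- \frac{92397}{3953} \approx -23.374$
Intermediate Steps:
$\frac{63696 + 121098}{206171 - 214077} = \frac{184794}{-7906} = 184794 \left(- \frac{1}{7906}\right) = - \frac{92397}{3953}$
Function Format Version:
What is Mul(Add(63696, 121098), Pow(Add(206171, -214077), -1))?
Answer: Rational(-92397, 3953) ≈ -23.374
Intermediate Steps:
Mul(Add(63696, 121098), Pow(Add(206171, -214077), -1)) = Mul(184794, Pow(-7906, -1)) = Mul(184794, Rational(-1, 7906)) = Rational(-92397, 3953)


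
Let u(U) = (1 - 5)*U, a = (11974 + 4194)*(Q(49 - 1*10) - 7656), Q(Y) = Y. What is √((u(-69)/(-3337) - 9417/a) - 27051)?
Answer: I*√31070085526892585078/33890572 ≈ 164.47*I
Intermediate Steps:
a = -123151656 (a = (11974 + 4194)*((49 - 1*10) - 7656) = 16168*((49 - 10) - 7656) = 16168*(39 - 7656) = 16168*(-7617) = -123151656)
u(U) = -4*U
√((u(-69)/(-3337) - 9417/a) - 27051) = √((-4*(-69)/(-3337) - 9417/(-123151656)) - 27051) = √((276*(-1/3337) - 9417*(-1/123151656)) - 27051) = √((-276/3337 + 73/954664) - 27051) = √(-5600929/67781144 - 27051) = √(-1833553327273/67781144) = I*√31070085526892585078/33890572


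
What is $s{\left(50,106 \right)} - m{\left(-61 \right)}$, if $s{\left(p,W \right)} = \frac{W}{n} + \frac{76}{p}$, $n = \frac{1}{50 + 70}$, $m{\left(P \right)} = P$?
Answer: $\frac{319563}{25} \approx 12783.0$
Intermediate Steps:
$n = \frac{1}{120} \approx 0.0083333$
$s{\left(p,W \right)} = \frac{76}{p} + 120 W$ ($s{\left(p,W \right)} = W \frac{1}{\frac{1}{120}} + \frac{76}{p} = W 120 + \frac{76}{p} = 120 W + \frac{76}{p} = \frac{76}{p} + 120 W$)
$s{\left(50,106 \right)} - m{\left(-61 \right)} = \left(\frac{76}{50} + 120 \cdot 106\right) - -61 = \left(76 \cdot \frac{1}{50} + 12720\right) + 61 = \left(\frac{38}{25} + 12720\right) + 61 = \frac{318038}{25} + 61 = \frac{319563}{25}$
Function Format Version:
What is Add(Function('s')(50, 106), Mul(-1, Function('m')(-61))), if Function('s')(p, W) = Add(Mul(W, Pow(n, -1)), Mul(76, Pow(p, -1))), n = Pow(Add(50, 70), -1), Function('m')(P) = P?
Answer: Rational(319563, 25) ≈ 12783.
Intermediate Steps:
n = Rational(1, 120) (n = Pow(120, -1) = Rational(1, 120) ≈ 0.0083333)
Function('s')(p, W) = Add(Mul(76, Pow(p, -1)), Mul(120, W)) (Function('s')(p, W) = Add(Mul(W, Pow(Rational(1, 120), -1)), Mul(76, Pow(p, -1))) = Add(Mul(W, 120), Mul(76, Pow(p, -1))) = Add(Mul(120, W), Mul(76, Pow(p, -1))) = Add(Mul(76, Pow(p, -1)), Mul(120, W)))
Add(Function('s')(50, 106), Mul(-1, Function('m')(-61))) = Add(Add(Mul(76, Pow(50, -1)), Mul(120, 106)), Mul(-1, -61)) = Add(Add(Mul(76, Rational(1, 50)), 12720), 61) = Add(Add(Rational(38, 25), 12720), 61) = Add(Rational(318038, 25), 61) = Rational(319563, 25)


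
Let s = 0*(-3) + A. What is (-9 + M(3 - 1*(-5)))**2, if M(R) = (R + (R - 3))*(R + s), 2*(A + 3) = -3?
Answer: 5329/4 ≈ 1332.3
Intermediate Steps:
A = -9/2 (A = -3 + (1/2)*(-3) = -3 - 3/2 = -9/2 ≈ -4.5000)
s = -9/2 (s = 0*(-3) - 9/2 = 0 - 9/2 = -9/2 ≈ -4.5000)
M(R) = (-3 + 2*R)*(-9/2 + R) (M(R) = (R + (R - 3))*(R - 9/2) = (R + (-3 + R))*(-9/2 + R) = (-3 + 2*R)*(-9/2 + R))
(-9 + M(3 - 1*(-5)))**2 = (-9 + (27/2 - 12*(3 - 1*(-5)) + 2*(3 - 1*(-5))**2))**2 = (-9 + (27/2 - 12*(3 + 5) + 2*(3 + 5)**2))**2 = (-9 + (27/2 - 12*8 + 2*8**2))**2 = (-9 + (27/2 - 96 + 2*64))**2 = (-9 + (27/2 - 96 + 128))**2 = (-9 + 91/2)**2 = (73/2)**2 = 5329/4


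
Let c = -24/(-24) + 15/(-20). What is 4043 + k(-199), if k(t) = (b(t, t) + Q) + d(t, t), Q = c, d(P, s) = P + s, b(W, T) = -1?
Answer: 14577/4 ≈ 3644.3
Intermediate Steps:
c = 1/4 (c = -24*(-1/24) + 15*(-1/20) = 1 - 3/4 = 1/4 ≈ 0.25000)
Q = 1/4 ≈ 0.25000
k(t) = -3/4 + 2*t (k(t) = (-1 + 1/4) + (t + t) = -3/4 + 2*t)
4043 + k(-199) = 4043 + (-3/4 + 2*(-199)) = 4043 + (-3/4 - 398) = 4043 - 1595/4 = 14577/4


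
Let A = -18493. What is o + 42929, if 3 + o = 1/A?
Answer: 793830517/18493 ≈ 42926.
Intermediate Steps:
o = -55480/18493 (o = -3 + 1/(-18493) = -3 - 1/18493 = -55480/18493 ≈ -3.0001)
o + 42929 = -55480/18493 + 42929 = 793830517/18493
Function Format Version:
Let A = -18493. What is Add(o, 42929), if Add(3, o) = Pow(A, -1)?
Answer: Rational(793830517, 18493) ≈ 42926.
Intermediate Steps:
o = Rational(-55480, 18493) (o = Add(-3, Pow(-18493, -1)) = Add(-3, Rational(-1, 18493)) = Rational(-55480, 18493) ≈ -3.0001)
Add(o, 42929) = Add(Rational(-55480, 18493), 42929) = Rational(793830517, 18493)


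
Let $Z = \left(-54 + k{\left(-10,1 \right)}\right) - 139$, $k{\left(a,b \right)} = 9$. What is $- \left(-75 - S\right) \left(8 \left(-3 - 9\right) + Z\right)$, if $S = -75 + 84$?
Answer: $-23520$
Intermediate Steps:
$S = 9$
$Z = -184$ ($Z = \left(-54 + 9\right) - 139 = -45 - 139 = -184$)
$- \left(-75 - S\right) \left(8 \left(-3 - 9\right) + Z\right) = - \left(-75 - 9\right) \left(8 \left(-3 - 9\right) - 184\right) = - \left(-75 - 9\right) \left(8 \left(-12\right) - 184\right) = - \left(-84\right) \left(-96 - 184\right) = - \left(-84\right) \left(-280\right) = \left(-1\right) 23520 = -23520$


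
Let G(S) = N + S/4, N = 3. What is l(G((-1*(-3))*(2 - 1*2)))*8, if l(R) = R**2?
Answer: 72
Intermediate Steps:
G(S) = 3 + S/4
l(G((-1*(-3))*(2 - 1*2)))*8 = (3 + ((-1*(-3))*(2 - 1*2))/4)**2*8 = (3 + (3*(2 - 2))/4)**2*8 = (3 + (3*0)/4)**2*8 = (3 + (1/4)*0)**2*8 = (3 + 0)**2*8 = 3**2*8 = 9*8 = 72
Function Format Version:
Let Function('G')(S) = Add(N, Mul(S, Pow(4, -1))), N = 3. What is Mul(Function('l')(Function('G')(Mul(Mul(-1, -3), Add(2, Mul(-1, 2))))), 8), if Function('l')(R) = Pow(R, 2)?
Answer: 72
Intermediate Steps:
Function('G')(S) = Add(3, Mul(Rational(1, 4), S)) (Function('G')(S) = Add(3, Mul(S, Pow(4, -1))) = Add(3, Mul(S, Rational(1, 4))) = Add(3, Mul(Rational(1, 4), S)))
Mul(Function('l')(Function('G')(Mul(Mul(-1, -3), Add(2, Mul(-1, 2))))), 8) = Mul(Pow(Add(3, Mul(Rational(1, 4), Mul(Mul(-1, -3), Add(2, Mul(-1, 2))))), 2), 8) = Mul(Pow(Add(3, Mul(Rational(1, 4), Mul(3, Add(2, -2)))), 2), 8) = Mul(Pow(Add(3, Mul(Rational(1, 4), Mul(3, 0))), 2), 8) = Mul(Pow(Add(3, Mul(Rational(1, 4), 0)), 2), 8) = Mul(Pow(Add(3, 0), 2), 8) = Mul(Pow(3, 2), 8) = Mul(9, 8) = 72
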